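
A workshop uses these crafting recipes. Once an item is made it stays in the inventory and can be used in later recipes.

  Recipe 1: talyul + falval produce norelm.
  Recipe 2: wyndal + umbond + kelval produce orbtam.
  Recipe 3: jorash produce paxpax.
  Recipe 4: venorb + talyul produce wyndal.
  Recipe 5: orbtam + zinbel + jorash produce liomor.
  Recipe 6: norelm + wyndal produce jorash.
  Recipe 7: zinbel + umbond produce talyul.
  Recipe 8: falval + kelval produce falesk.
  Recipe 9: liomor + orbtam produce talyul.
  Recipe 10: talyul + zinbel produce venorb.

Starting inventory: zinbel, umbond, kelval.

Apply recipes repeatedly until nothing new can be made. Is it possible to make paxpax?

No

paxpax would need jorash (Recipe 3), but jorash is never obtained.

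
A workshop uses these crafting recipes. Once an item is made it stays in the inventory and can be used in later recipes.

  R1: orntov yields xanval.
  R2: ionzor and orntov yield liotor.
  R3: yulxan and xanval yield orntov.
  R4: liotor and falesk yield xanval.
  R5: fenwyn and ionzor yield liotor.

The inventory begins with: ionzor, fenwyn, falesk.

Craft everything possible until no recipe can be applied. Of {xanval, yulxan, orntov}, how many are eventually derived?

Using R5, fenwyn and ionzor make liotor.
Using R4, liotor and falesk make xanval.
xanval: reached.
No rule produces yulxan, and it is not given.
orntov would need yulxan and xanval (R3), but yulxan is never obtained.
Reached: xanval — 1 of the 3.

1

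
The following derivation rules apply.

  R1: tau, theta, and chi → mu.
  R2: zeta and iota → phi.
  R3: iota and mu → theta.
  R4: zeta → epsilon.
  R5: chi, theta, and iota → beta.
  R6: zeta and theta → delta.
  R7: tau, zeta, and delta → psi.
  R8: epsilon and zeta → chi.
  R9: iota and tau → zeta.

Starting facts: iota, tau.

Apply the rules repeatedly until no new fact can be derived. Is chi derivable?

Yes

From iota and tau, R9 gives zeta.
From zeta, R4 gives epsilon.
epsilon and zeta hold, so chi follows (R8).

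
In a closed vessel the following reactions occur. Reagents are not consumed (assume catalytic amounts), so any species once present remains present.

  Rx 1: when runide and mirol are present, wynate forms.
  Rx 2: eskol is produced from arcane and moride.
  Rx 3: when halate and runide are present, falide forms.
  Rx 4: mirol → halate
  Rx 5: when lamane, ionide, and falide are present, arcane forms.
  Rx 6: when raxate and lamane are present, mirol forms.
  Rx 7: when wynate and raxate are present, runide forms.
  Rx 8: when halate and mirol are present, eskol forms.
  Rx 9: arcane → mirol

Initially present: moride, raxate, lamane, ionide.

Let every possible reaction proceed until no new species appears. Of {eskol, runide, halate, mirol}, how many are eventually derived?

raxate and lamane present → mirol forms (Rx 6).
mirol present → halate forms (Rx 4).
halate and mirol present → eskol forms (Rx 8).
eskol: reached.
runide would need wynate and raxate (Rx 7), but wynate never forms.
halate: reached.
mirol: reached.
Reached: eskol, halate, and mirol — 3 of the 4.

3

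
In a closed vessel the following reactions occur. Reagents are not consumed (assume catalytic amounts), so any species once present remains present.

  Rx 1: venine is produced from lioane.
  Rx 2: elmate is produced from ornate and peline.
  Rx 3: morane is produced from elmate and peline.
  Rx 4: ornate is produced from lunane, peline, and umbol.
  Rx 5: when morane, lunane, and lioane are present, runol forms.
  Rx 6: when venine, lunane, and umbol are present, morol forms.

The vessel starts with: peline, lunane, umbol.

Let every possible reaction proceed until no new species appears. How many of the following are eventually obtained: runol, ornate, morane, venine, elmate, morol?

3

lunane, peline, and umbol present → ornate forms (Rx 4).
ornate and peline present → elmate forms (Rx 2).
elmate and peline present → morane forms (Rx 3).
runol would need morane, lunane, and lioane (Rx 5), but lioane never forms.
ornate: reached.
morane: reached.
venine would need lioane (Rx 1), but lioane never forms.
elmate: reached.
morol would need venine, lunane, and umbol (Rx 6), but venine never forms.
Reached: ornate, morane, and elmate — 3 of the 6.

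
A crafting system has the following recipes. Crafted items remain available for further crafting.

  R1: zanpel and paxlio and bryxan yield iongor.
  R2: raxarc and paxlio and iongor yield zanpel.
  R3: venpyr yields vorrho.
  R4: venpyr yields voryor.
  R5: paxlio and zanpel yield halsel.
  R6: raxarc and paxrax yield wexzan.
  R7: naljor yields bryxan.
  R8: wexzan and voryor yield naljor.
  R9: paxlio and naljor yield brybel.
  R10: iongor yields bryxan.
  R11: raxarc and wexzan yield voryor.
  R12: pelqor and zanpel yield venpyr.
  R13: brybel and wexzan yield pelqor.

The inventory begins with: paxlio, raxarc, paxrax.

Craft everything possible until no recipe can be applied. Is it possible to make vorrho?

vorrho would need venpyr (R3), but venpyr is never obtained.

No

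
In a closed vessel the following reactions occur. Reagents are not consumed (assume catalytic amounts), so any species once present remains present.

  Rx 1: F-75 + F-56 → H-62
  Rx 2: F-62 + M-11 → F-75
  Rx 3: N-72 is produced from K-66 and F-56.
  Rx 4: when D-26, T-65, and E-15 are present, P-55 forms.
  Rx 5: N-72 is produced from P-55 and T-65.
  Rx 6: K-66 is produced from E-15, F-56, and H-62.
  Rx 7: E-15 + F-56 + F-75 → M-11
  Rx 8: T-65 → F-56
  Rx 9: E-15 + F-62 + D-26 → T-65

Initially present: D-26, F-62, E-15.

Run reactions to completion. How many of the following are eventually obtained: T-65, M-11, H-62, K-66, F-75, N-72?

E-15, F-62, and D-26 present → T-65 forms (Rx 9).
D-26, T-65, and E-15 present → P-55 forms (Rx 4).
P-55 and T-65 present → N-72 forms (Rx 5).
T-65: reached.
M-11 would need E-15, F-56, and F-75 (Rx 7), but F-75 never forms.
H-62 would need F-75 and F-56 (Rx 1), but F-75 never forms.
K-66 would need E-15, F-56, and H-62 (Rx 6), but H-62 never forms.
F-75 would need F-62 and M-11 (Rx 2), but M-11 never forms.
N-72: reached.
Reached: T-65 and N-72 — 2 of the 6.

2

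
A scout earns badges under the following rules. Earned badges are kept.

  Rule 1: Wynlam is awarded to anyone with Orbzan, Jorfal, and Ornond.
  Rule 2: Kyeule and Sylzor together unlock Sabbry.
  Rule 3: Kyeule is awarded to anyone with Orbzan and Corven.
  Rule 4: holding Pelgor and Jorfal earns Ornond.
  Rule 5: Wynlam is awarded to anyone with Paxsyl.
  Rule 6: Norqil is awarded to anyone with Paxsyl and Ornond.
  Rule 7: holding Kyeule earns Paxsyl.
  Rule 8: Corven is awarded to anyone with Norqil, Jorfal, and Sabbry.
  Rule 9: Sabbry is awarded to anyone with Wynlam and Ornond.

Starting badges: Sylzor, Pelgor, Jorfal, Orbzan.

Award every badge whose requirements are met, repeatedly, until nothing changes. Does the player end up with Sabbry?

Yes

With Pelgor and Jorfal, Ornond is earned (Rule 4).
With Orbzan, Jorfal, and Ornond, Wynlam is earned (Rule 1).
With Wynlam and Ornond, Sabbry is earned (Rule 9).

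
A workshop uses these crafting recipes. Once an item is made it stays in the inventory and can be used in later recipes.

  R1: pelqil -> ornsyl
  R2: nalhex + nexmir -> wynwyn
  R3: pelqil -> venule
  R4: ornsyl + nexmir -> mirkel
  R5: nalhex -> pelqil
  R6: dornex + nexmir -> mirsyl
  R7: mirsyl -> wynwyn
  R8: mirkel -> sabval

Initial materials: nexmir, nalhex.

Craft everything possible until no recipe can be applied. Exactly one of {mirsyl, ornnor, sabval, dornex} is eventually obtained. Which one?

nalhex -> pelqil (R5).
pelqil -> ornsyl (R1).
ornsyl + nexmir -> mirkel (R4).
mirkel -> sabval (R8).
No rule produces dornex, and it is not given. No rule produces ornnor, and it is not given. mirsyl would need dornex and nexmir (R6), but dornex is never obtained.

sabval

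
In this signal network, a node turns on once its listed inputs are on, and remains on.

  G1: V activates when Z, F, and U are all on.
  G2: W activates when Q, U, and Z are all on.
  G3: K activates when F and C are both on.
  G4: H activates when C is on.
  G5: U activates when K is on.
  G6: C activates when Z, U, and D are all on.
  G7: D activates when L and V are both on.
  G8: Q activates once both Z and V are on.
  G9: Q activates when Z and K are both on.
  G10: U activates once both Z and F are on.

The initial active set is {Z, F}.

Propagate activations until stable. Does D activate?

D would need L and V (G7), but L never turns on.

No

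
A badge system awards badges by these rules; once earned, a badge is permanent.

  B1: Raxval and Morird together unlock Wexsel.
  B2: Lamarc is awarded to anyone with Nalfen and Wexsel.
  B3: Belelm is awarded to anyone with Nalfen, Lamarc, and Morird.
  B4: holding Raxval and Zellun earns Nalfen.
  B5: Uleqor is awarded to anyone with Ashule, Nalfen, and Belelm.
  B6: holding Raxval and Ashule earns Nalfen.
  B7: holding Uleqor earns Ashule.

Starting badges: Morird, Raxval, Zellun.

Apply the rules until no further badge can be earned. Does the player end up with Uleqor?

No

Uleqor would need Ashule, Nalfen, and Belelm (B5), but Ashule is never earned.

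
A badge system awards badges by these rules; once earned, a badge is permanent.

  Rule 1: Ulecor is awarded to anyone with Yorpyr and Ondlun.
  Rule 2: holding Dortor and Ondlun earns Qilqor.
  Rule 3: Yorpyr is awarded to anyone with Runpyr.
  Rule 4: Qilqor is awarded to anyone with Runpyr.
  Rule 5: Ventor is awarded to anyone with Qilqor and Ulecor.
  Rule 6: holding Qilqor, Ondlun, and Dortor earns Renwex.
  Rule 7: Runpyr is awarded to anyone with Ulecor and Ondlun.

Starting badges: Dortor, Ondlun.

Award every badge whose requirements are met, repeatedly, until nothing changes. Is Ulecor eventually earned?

Ulecor would need Yorpyr and Ondlun (Rule 1), but Yorpyr is never earned.

No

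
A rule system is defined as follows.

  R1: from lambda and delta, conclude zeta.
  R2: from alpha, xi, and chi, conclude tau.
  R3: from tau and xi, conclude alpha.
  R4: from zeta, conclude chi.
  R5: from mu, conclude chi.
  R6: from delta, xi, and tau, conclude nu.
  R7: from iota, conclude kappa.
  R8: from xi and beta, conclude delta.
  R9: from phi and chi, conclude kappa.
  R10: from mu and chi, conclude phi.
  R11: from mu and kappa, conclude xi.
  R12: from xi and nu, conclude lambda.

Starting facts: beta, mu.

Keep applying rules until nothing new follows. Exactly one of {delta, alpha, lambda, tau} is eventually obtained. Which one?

delta

From mu, R5 gives chi.
mu and chi hold, so phi follows (R10).
From phi and chi, R9 gives kappa.
From mu and kappa, R11 gives xi.
xi and beta hold, so delta follows (R8).
lambda would need xi and nu (R12), but nu is never established. alpha would need tau and xi (R3), but tau is never established. tau would need alpha, xi, and chi (R2), but alpha is never established.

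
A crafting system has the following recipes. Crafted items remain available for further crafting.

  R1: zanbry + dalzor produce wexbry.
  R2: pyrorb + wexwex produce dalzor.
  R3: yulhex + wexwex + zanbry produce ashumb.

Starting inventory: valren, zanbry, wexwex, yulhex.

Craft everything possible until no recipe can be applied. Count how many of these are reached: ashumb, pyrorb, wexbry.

yulhex + wexwex + zanbry → ashumb (R3).
ashumb: reached.
No rule produces pyrorb, and it is not given.
wexbry would need zanbry and dalzor (R1), but dalzor is never obtained.
Reached: ashumb — 1 of the 3.

1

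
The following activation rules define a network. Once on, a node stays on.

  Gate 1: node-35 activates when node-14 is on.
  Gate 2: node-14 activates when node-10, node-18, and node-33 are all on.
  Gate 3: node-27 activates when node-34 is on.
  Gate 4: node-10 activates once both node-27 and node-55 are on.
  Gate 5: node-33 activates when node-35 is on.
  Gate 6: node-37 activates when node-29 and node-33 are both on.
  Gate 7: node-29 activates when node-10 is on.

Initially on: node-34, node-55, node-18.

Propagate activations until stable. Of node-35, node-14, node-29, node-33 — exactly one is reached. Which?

node-29

Gate 3: node-34 on → node-27 on.
node-27 and node-55 are on, so node-10 activates (Gate 4).
node-10 is on, so node-29 activates (Gate 7).
node-35 would need node-14 (Gate 1), but node-14 never turns on. node-14 would need node-10, node-18, and node-33 (Gate 2), but node-33 never turns on. node-33 would need node-35 (Gate 5), but node-35 never turns on.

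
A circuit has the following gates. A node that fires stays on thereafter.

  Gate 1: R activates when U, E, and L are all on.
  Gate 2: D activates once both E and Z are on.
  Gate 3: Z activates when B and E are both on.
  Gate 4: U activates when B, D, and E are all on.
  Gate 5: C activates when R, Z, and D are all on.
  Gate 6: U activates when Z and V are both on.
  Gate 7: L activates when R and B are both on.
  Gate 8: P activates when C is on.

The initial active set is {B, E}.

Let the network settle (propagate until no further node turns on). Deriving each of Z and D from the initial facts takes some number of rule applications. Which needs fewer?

Z

Z: Gate 3: B and E on → Z on. [1 rule application]
D: B and E are on, so Z activates (Gate 3). Gate 2: E and Z on → D on. [2 rule applications]
Z needs fewer.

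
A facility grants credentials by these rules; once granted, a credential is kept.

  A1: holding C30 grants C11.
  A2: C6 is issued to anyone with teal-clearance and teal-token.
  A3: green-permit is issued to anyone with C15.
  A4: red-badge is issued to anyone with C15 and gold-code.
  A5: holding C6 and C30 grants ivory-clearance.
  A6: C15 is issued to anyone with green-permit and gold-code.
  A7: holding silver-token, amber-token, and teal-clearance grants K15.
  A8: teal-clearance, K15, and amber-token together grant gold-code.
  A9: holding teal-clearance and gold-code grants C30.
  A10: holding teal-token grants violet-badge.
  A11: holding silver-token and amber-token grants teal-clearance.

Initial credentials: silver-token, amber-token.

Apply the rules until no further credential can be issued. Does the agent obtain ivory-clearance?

ivory-clearance would need C6 and C30 (A5), but C6 is never granted.

No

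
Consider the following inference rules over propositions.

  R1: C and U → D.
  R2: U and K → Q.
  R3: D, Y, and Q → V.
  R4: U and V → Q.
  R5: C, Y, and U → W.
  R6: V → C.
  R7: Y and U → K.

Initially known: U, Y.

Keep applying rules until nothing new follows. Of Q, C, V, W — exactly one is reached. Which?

Q

From Y and U, R7 gives K.
From U and K, R2 gives Q.
V would need D, Y, and Q (R3), but D is never established. C would need V (R6), but V is never established. W would need C, Y, and U (R5), but C is never established.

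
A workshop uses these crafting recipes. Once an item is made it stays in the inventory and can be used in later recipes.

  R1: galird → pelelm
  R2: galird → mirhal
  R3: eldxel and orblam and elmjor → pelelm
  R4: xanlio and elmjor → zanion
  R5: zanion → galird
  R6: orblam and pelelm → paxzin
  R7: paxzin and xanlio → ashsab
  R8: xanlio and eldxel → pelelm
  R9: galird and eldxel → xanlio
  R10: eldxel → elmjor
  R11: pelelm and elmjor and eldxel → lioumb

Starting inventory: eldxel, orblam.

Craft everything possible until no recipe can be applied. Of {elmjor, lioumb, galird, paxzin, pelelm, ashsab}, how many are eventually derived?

4

Using R10, eldxel makes elmjor.
eldxel and orblam and elmjor → pelelm (R3).
pelelm and elmjor and eldxel → lioumb (R11).
orblam and pelelm → paxzin (R6).
elmjor: reached.
lioumb: reached.
galird would need zanion (R5), but zanion is never obtained.
paxzin: reached.
pelelm: reached.
ashsab would need paxzin and xanlio (R7), but xanlio is never obtained.
Reached: elmjor, lioumb, paxzin, and pelelm — 4 of the 6.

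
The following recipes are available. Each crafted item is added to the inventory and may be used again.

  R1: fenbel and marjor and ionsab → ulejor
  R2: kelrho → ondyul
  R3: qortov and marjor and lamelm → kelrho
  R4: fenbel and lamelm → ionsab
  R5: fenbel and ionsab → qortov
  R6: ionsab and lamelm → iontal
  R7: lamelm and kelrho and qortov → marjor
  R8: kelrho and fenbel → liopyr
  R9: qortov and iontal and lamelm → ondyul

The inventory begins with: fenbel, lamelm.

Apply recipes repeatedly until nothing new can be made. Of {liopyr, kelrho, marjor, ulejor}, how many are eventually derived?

0

liopyr would need kelrho and fenbel (R8), but kelrho is never obtained.
kelrho would need qortov, marjor, and lamelm (R3), but marjor is never obtained.
marjor would need lamelm, kelrho, and qortov (R7), but kelrho is never obtained.
ulejor would need fenbel, marjor, and ionsab (R1), but marjor is never obtained.
None of the 4 are reached.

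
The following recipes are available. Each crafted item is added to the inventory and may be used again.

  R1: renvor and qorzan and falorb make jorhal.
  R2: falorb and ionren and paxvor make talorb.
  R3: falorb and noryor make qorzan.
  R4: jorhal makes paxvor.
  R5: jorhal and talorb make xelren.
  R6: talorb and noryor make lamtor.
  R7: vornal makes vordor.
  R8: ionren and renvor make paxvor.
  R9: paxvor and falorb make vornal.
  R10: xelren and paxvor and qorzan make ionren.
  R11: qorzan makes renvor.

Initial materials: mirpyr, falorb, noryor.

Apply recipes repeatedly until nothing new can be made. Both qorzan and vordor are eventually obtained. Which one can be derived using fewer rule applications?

qorzan: Using R3, falorb and noryor make qorzan. [1 rule application]
vordor: falorb and noryor → qorzan (R3). qorzan → renvor (R11). Using R1, renvor, qorzan, and falorb make jorhal. jorhal → paxvor (R4). paxvor and falorb → vornal (R9). vornal → vordor (R7). [6 rule applications]
qorzan needs fewer.

qorzan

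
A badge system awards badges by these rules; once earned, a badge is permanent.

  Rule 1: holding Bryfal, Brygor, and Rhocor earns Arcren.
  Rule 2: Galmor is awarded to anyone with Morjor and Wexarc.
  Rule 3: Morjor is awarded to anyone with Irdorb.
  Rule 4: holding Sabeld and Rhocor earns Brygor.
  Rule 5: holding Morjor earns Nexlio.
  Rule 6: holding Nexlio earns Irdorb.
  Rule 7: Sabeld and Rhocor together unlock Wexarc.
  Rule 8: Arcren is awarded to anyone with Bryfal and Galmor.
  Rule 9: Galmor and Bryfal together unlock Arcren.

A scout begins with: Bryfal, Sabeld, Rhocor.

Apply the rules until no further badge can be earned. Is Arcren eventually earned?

Yes

With Sabeld and Rhocor, Brygor is earned (Rule 4).
With Bryfal, Brygor, and Rhocor, Arcren is earned (Rule 1).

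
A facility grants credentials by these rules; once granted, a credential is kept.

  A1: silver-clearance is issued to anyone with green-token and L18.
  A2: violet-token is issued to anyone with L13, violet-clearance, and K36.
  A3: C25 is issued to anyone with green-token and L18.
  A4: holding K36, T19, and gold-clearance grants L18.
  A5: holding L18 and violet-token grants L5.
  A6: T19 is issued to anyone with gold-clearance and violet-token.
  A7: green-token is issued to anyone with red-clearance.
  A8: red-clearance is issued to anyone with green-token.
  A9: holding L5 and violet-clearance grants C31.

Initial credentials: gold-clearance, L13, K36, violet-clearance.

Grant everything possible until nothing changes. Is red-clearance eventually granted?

No

red-clearance would need green-token (A8), but green-token is never granted.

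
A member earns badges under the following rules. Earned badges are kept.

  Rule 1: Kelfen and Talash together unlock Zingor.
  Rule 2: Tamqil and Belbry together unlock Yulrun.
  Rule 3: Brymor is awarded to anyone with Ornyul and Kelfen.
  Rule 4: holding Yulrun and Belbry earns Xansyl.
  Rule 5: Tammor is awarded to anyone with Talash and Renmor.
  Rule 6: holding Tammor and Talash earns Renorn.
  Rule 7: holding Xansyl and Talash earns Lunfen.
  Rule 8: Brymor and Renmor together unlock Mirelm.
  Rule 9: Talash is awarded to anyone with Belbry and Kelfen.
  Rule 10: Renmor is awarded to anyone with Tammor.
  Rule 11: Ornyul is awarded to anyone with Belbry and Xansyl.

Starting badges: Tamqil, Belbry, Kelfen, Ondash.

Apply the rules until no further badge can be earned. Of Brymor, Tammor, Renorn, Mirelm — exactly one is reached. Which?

Brymor

With Tamqil and Belbry, Yulrun is earned (Rule 2).
With Yulrun and Belbry, Xansyl is earned (Rule 4).
With Belbry and Xansyl, Ornyul is earned (Rule 11).
With Ornyul and Kelfen, Brymor is earned (Rule 3).
Mirelm would need Brymor and Renmor (Rule 8), but Renmor is never earned. Renorn would need Tammor and Talash (Rule 6), but Tammor is never earned. Tammor would need Talash and Renmor (Rule 5), but Renmor is never earned.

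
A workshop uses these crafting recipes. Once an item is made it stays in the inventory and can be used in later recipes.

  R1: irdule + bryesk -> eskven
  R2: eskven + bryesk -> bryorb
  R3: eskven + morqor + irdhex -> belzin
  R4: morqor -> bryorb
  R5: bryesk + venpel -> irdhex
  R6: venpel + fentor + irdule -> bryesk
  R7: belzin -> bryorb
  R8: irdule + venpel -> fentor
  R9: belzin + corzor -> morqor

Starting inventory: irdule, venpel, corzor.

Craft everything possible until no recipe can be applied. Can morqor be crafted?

morqor would need belzin and corzor (R9), but belzin is never obtained.

No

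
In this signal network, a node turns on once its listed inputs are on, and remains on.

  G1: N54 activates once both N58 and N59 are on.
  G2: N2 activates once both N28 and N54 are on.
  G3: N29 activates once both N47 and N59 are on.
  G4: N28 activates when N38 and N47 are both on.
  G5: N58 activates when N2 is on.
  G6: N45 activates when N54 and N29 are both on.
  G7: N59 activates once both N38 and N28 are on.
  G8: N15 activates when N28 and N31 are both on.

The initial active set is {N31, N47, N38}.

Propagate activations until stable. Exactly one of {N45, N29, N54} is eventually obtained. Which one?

G4: N38 and N47 on → N28 on.
N38 and N28 are on, so N59 activates (G7).
G3: N47 and N59 on → N29 on.
N54 would need N58 and N59 (G1), but N58 never turns on. N45 would need N54 and N29 (G6), but N54 never turns on.

N29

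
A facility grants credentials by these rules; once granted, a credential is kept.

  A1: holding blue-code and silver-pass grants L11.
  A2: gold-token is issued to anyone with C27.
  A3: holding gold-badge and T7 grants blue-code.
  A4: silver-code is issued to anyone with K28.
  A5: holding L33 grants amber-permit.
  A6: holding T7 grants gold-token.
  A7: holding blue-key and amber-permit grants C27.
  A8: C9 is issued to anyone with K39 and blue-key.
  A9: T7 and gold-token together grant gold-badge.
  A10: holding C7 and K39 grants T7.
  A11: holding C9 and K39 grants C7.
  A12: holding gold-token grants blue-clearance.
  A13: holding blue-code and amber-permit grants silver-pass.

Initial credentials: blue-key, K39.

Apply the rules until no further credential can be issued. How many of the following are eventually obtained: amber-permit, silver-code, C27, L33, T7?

1

Holding K39 and blue-key grants C9 (A8).
Holding C9 and K39 grants C7 (A11).
Holding C7 and K39 grants T7 (A10).
amber-permit would need L33 (A5), but L33 is never granted.
silver-code would need K28 (A4), but K28 is never granted.
C27 would need blue-key and amber-permit (A7), but amber-permit is never granted.
No rule produces L33, and it is not given.
T7: reached.
Reached: T7 — 1 of the 5.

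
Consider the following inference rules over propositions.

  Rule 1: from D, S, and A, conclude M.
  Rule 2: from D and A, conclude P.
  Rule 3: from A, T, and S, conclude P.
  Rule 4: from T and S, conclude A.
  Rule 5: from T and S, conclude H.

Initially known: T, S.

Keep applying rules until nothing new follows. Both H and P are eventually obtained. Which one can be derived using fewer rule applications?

H

H: From T and S, Rule 5 gives H. [1 rule application]
P: From T and S, Rule 4 gives A. A, T, and S hold, so P follows (Rule 3). [2 rule applications]
H needs fewer.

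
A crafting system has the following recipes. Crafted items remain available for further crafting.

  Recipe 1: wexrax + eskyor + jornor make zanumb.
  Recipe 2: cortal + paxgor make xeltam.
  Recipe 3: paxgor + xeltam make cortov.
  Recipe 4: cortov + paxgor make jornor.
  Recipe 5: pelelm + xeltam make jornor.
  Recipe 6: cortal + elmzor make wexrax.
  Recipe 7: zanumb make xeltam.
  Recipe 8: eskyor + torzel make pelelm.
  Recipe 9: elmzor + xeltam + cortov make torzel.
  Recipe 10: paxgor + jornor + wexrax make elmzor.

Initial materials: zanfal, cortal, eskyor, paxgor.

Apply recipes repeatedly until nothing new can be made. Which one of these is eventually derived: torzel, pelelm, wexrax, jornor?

cortal + paxgor → xeltam (Recipe 2).
paxgor + xeltam → cortov (Recipe 3).
Using Recipe 4, cortov and paxgor make jornor.
pelelm would need eskyor and torzel (Recipe 8), but torzel is never obtained. wexrax would need cortal and elmzor (Recipe 6), but elmzor is never obtained. torzel would need elmzor, xeltam, and cortov (Recipe 9), but elmzor is never obtained.

jornor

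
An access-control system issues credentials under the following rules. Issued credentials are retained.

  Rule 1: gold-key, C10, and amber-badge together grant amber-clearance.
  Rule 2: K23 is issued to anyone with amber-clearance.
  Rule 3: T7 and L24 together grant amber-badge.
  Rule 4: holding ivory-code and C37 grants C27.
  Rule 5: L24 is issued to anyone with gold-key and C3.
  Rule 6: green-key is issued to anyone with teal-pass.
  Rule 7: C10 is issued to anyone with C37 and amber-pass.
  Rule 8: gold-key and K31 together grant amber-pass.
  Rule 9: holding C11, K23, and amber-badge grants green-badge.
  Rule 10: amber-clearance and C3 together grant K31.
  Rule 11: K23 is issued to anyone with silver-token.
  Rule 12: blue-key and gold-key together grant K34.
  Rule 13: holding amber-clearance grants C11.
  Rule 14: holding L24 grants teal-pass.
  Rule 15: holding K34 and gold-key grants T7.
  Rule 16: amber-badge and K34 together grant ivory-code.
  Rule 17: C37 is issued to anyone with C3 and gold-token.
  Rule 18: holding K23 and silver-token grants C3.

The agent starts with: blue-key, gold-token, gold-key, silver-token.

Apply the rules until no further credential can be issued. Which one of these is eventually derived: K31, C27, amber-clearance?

Holding silver-token grants K23 (Rule 11).
Holding blue-key and gold-key grants K34 (Rule 12).
Holding K34 and gold-key grants T7 (Rule 15).
Holding K23 and silver-token grants C3 (Rule 18).
Holding C3 and gold-token grants C37 (Rule 17).
Holding gold-key and C3 grants L24 (Rule 5).
Holding T7 and L24 grants amber-badge (Rule 3).
Holding amber-badge and K34 grants ivory-code (Rule 16).
Holding ivory-code and C37 grants C27 (Rule 4).
K31 would need amber-clearance and C3 (Rule 10), but amber-clearance is never granted. amber-clearance would need gold-key, C10, and amber-badge (Rule 1), but C10 is never granted.

C27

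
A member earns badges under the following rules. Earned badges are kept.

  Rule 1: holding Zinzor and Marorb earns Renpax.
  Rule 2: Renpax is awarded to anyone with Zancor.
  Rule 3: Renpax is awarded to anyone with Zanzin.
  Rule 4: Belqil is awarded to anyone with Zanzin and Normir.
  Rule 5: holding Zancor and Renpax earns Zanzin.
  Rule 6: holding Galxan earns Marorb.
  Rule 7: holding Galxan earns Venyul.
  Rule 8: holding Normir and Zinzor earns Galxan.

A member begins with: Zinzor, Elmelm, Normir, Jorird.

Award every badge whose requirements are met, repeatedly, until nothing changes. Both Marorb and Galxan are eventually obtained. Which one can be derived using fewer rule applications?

Galxan

Galxan: With Normir and Zinzor, Galxan is earned (Rule 8). [1 rule application]
Marorb: With Normir and Zinzor, Galxan is earned (Rule 8). With Galxan, Marorb is earned (Rule 6). [2 rule applications]
Galxan needs fewer.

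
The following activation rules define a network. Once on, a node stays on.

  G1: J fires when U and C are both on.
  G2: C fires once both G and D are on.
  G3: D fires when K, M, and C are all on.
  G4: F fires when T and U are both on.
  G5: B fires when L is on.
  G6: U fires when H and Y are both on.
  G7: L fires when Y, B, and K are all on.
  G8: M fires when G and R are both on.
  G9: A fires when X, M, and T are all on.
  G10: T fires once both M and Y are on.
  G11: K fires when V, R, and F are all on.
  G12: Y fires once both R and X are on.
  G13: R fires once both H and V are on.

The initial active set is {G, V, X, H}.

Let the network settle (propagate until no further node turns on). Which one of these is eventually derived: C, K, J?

G13: H and V on → R on.
G12: R and X on → Y on.
G8: G and R on → M on.
M and Y are on, so T fires (G10).
H and Y are on, so U fires (G6).
G4: T and U on → F on.
G11: V, R, and F on → K on.
J would need U and C (G1), but C never turns on. C would need G and D (G2), but D never turns on.

K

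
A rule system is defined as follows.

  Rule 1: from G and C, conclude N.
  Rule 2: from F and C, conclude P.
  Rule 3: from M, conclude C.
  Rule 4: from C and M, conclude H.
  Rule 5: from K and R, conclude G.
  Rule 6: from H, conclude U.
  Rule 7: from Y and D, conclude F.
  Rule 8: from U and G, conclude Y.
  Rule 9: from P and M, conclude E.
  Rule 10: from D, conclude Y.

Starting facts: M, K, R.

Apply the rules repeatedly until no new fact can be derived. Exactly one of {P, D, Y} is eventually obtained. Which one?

M holds, so C follows (Rule 3).
From K and R, Rule 5 gives G.
C and M hold, so H follows (Rule 4).
H holds, so U follows (Rule 6).
From U and G, Rule 8 gives Y.
No rule produces D, and it is not given. P would need F and C (Rule 2), but F is never established.

Y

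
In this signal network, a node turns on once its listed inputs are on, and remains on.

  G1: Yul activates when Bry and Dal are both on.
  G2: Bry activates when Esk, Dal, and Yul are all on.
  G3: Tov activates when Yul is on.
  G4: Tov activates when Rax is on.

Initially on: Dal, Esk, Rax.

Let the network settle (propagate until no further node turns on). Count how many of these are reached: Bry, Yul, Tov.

G4: Rax on → Tov on.
Bry would need Esk, Dal, and Yul (G2), but Yul never turns on.
Yul would need Bry and Dal (G1), but Bry never turns on.
Tov: reached.
Reached: Tov — 1 of the 3.

1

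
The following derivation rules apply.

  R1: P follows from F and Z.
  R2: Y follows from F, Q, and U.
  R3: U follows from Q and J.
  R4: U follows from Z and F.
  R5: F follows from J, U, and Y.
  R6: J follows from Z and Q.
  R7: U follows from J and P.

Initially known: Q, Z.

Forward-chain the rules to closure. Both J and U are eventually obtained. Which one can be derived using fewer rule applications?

J: From Z and Q, R6 gives J. [1 rule application]
U: From Z and Q, R6 gives J. From Q and J, R3 gives U. [2 rule applications]
J needs fewer.

J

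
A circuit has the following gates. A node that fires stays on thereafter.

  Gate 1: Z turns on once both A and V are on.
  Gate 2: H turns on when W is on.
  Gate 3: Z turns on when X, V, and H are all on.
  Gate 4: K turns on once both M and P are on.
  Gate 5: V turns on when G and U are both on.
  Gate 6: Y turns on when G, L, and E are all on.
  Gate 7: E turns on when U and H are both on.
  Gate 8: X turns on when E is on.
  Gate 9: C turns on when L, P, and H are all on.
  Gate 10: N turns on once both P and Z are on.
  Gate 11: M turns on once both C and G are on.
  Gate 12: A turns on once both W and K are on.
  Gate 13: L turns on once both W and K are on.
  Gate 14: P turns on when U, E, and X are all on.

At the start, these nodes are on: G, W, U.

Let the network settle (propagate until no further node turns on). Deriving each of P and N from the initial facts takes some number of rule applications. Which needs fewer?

P: W is on, so H turns on (Gate 2). Gate 7: U and H on → E on. Gate 8: E on → X on. U, E, and X are on, so P turns on (Gate 14). [4 rule applications]
N: W is on, so H turns on (Gate 2). G and U are on, so V turns on (Gate 5). U and H are on, so E turns on (Gate 7). Gate 8: E on → X on. U, E, and X are on, so P turns on (Gate 14). X, V, and H are on, so Z turns on (Gate 3). P and Z are on, so N turns on (Gate 10). [7 rule applications]
P needs fewer.

P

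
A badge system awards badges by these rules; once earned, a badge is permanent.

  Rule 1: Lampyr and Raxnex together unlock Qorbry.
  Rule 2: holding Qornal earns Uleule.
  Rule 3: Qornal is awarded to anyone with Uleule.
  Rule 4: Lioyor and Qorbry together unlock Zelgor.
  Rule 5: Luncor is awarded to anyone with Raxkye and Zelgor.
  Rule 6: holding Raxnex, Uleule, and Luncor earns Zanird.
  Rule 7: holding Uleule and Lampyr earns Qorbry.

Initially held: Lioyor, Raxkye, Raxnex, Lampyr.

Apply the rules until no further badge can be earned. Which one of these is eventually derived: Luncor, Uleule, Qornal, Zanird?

Luncor

With Lampyr and Raxnex, Qorbry is earned (Rule 1).
With Lioyor and Qorbry, Zelgor is earned (Rule 4).
With Raxkye and Zelgor, Luncor is earned (Rule 5).
Uleule would need Qornal (Rule 2), but Qornal is never earned. Qornal would need Uleule (Rule 3), but Uleule is never earned. Zanird would need Raxnex, Uleule, and Luncor (Rule 6), but Uleule is never earned.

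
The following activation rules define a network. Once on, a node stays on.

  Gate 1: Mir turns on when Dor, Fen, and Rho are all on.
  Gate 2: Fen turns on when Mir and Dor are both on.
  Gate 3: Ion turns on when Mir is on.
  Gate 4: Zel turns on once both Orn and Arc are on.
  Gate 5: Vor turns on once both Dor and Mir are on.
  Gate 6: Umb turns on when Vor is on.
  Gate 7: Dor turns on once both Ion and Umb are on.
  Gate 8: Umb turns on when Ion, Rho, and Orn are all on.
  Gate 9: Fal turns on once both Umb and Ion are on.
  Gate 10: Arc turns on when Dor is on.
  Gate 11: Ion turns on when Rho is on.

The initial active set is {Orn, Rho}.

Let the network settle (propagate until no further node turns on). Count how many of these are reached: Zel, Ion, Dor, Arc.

Rho is on, so Ion turns on (Gate 11).
Ion, Rho, and Orn are on, so Umb turns on (Gate 8).
Gate 7: Ion and Umb on → Dor on.
Dor is on, so Arc turns on (Gate 10).
Orn and Arc are on, so Zel turns on (Gate 4).
Zel: reached.
Ion: reached.
Dor: reached.
Arc: reached.
All 4 are reached.

4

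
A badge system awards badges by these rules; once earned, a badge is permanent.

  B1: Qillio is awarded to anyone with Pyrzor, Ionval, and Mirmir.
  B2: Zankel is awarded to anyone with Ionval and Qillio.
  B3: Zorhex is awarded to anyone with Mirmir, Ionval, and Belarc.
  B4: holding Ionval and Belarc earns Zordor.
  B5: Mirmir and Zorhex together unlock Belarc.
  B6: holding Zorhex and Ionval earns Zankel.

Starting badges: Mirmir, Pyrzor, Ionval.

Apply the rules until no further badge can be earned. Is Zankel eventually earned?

Yes

With Pyrzor, Ionval, and Mirmir, Qillio is earned (B1).
With Ionval and Qillio, Zankel is earned (B2).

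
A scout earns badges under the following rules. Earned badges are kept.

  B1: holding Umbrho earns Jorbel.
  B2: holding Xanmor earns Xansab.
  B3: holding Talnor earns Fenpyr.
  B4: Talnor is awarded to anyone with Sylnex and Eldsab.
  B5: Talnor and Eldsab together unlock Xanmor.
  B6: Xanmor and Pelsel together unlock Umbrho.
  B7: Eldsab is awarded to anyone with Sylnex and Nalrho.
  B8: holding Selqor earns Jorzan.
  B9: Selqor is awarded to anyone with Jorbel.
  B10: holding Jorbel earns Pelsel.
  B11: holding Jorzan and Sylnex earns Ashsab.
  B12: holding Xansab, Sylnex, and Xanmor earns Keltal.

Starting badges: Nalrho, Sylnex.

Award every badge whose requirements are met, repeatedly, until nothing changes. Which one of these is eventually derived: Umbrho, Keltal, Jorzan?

Keltal

With Sylnex and Nalrho, Eldsab is earned (B7).
With Sylnex and Eldsab, Talnor is earned (B4).
With Talnor and Eldsab, Xanmor is earned (B5).
With Xanmor, Xansab is earned (B2).
With Xansab, Sylnex, and Xanmor, Keltal is earned (B12).
Umbrho would need Xanmor and Pelsel (B6), but Pelsel is never earned. Jorzan would need Selqor (B8), but Selqor is never earned.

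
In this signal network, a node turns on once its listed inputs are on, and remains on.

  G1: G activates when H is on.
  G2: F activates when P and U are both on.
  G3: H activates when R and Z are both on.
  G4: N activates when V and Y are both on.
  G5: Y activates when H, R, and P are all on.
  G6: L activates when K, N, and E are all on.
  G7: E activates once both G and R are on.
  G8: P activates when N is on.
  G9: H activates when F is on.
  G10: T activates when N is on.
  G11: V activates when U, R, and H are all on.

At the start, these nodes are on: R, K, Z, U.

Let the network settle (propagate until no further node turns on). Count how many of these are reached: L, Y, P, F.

0

L would need K, N, and E (G6), but N never turns on.
Y would need H, R, and P (G5), but P never turns on.
P would need N (G8), but N never turns on.
F would need P and U (G2), but P never turns on.
None of the 4 are reached.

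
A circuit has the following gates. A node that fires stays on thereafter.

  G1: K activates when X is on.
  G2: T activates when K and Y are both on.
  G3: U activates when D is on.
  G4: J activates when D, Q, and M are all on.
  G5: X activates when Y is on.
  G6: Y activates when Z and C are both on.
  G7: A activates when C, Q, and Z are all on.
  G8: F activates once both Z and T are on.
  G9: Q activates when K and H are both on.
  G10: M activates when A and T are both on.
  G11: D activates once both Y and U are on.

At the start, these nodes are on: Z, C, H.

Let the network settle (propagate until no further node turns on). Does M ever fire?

Yes

Z and C are on, so Y activates (G6).
Y is on, so X activates (G5).
G1: X on → K on.
K and Y are on, so T activates (G2).
G9: K and H on → Q on.
G7: C, Q, and Z on → A on.
A and T are on, so M activates (G10).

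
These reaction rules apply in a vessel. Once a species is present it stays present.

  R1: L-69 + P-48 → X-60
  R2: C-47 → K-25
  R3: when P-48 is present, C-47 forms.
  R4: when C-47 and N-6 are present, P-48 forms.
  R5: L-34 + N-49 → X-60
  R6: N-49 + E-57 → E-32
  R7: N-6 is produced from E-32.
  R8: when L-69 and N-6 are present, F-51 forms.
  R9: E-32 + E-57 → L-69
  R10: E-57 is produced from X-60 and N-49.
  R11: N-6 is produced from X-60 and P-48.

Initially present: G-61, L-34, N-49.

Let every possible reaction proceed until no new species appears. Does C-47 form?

C-47 would need P-48 (R3), but P-48 never forms.

No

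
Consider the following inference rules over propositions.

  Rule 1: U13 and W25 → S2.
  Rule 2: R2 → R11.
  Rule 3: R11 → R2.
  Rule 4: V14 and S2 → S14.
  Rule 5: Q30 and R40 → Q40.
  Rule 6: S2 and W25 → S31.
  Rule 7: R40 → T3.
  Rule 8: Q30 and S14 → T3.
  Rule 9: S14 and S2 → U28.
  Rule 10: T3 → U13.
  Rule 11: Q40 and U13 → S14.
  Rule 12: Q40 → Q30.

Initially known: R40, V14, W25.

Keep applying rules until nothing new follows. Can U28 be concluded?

R40 holds, so T3 follows (Rule 7).
From T3, Rule 10 gives U13.
U13 and W25 hold, so S2 follows (Rule 1).
V14 and S2 hold, so S14 follows (Rule 4).
S14 and S2 hold, so U28 follows (Rule 9).

Yes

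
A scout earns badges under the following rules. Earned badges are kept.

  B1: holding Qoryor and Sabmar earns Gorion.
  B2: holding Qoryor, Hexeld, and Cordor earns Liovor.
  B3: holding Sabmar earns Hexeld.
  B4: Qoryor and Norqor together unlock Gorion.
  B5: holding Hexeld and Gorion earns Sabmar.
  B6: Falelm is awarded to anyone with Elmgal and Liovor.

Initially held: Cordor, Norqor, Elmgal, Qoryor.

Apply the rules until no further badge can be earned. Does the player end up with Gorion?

Yes

With Qoryor and Norqor, Gorion is earned (B4).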